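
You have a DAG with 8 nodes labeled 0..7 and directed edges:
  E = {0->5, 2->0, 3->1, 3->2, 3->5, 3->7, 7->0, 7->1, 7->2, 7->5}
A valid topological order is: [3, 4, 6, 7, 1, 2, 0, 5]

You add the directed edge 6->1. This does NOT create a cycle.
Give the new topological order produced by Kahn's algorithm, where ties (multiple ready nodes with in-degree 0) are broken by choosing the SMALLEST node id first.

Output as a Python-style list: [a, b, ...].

Old toposort: [3, 4, 6, 7, 1, 2, 0, 5]
Added edge: 6->1
Position of 6 (2) < position of 1 (4). Old order still valid.
Run Kahn's algorithm (break ties by smallest node id):
  initial in-degrees: [2, 3, 2, 0, 0, 3, 0, 1]
  ready (indeg=0): [3, 4, 6]
  pop 3: indeg[1]->2; indeg[2]->1; indeg[5]->2; indeg[7]->0 | ready=[4, 6, 7] | order so far=[3]
  pop 4: no out-edges | ready=[6, 7] | order so far=[3, 4]
  pop 6: indeg[1]->1 | ready=[7] | order so far=[3, 4, 6]
  pop 7: indeg[0]->1; indeg[1]->0; indeg[2]->0; indeg[5]->1 | ready=[1, 2] | order so far=[3, 4, 6, 7]
  pop 1: no out-edges | ready=[2] | order so far=[3, 4, 6, 7, 1]
  pop 2: indeg[0]->0 | ready=[0] | order so far=[3, 4, 6, 7, 1, 2]
  pop 0: indeg[5]->0 | ready=[5] | order so far=[3, 4, 6, 7, 1, 2, 0]
  pop 5: no out-edges | ready=[] | order so far=[3, 4, 6, 7, 1, 2, 0, 5]
  Result: [3, 4, 6, 7, 1, 2, 0, 5]

Answer: [3, 4, 6, 7, 1, 2, 0, 5]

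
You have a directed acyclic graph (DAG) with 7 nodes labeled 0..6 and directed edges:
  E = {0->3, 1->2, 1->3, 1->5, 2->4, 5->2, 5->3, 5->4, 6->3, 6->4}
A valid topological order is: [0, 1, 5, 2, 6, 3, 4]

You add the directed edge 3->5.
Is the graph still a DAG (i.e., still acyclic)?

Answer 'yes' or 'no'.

Given toposort: [0, 1, 5, 2, 6, 3, 4]
Position of 3: index 5; position of 5: index 2
New edge 3->5: backward (u after v in old order)
Backward edge: old toposort is now invalid. Check if this creates a cycle.
Does 5 already reach 3? Reachable from 5: [2, 3, 4, 5]. YES -> cycle!
Still a DAG? no

Answer: no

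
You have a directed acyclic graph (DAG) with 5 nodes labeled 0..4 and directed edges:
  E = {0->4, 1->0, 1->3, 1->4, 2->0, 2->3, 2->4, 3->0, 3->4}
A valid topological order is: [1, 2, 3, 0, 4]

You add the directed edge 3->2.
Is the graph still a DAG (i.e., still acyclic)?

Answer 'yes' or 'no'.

Given toposort: [1, 2, 3, 0, 4]
Position of 3: index 2; position of 2: index 1
New edge 3->2: backward (u after v in old order)
Backward edge: old toposort is now invalid. Check if this creates a cycle.
Does 2 already reach 3? Reachable from 2: [0, 2, 3, 4]. YES -> cycle!
Still a DAG? no

Answer: no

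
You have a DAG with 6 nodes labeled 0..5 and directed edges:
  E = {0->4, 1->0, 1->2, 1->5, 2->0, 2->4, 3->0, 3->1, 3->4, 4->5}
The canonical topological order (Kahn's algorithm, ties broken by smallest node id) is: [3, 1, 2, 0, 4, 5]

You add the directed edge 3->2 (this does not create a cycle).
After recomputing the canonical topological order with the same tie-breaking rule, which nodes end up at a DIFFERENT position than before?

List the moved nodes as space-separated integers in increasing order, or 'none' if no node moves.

Old toposort: [3, 1, 2, 0, 4, 5]
Added edge 3->2
Recompute Kahn (smallest-id tiebreak):
  initial in-degrees: [3, 1, 2, 0, 3, 2]
  ready (indeg=0): [3]
  pop 3: indeg[0]->2; indeg[1]->0; indeg[2]->1; indeg[4]->2 | ready=[1] | order so far=[3]
  pop 1: indeg[0]->1; indeg[2]->0; indeg[5]->1 | ready=[2] | order so far=[3, 1]
  pop 2: indeg[0]->0; indeg[4]->1 | ready=[0] | order so far=[3, 1, 2]
  pop 0: indeg[4]->0 | ready=[4] | order so far=[3, 1, 2, 0]
  pop 4: indeg[5]->0 | ready=[5] | order so far=[3, 1, 2, 0, 4]
  pop 5: no out-edges | ready=[] | order so far=[3, 1, 2, 0, 4, 5]
New canonical toposort: [3, 1, 2, 0, 4, 5]
Compare positions:
  Node 0: index 3 -> 3 (same)
  Node 1: index 1 -> 1 (same)
  Node 2: index 2 -> 2 (same)
  Node 3: index 0 -> 0 (same)
  Node 4: index 4 -> 4 (same)
  Node 5: index 5 -> 5 (same)
Nodes that changed position: none

Answer: none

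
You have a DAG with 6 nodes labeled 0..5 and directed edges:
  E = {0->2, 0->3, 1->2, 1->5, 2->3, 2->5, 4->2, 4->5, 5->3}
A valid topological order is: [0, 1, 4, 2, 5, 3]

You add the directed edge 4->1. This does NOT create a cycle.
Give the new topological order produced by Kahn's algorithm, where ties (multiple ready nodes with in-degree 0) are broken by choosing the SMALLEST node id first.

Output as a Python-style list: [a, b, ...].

Old toposort: [0, 1, 4, 2, 5, 3]
Added edge: 4->1
Position of 4 (2) > position of 1 (1). Must reorder: 4 must now come before 1.
Run Kahn's algorithm (break ties by smallest node id):
  initial in-degrees: [0, 1, 3, 3, 0, 3]
  ready (indeg=0): [0, 4]
  pop 0: indeg[2]->2; indeg[3]->2 | ready=[4] | order so far=[0]
  pop 4: indeg[1]->0; indeg[2]->1; indeg[5]->2 | ready=[1] | order so far=[0, 4]
  pop 1: indeg[2]->0; indeg[5]->1 | ready=[2] | order so far=[0, 4, 1]
  pop 2: indeg[3]->1; indeg[5]->0 | ready=[5] | order so far=[0, 4, 1, 2]
  pop 5: indeg[3]->0 | ready=[3] | order so far=[0, 4, 1, 2, 5]
  pop 3: no out-edges | ready=[] | order so far=[0, 4, 1, 2, 5, 3]
  Result: [0, 4, 1, 2, 5, 3]

Answer: [0, 4, 1, 2, 5, 3]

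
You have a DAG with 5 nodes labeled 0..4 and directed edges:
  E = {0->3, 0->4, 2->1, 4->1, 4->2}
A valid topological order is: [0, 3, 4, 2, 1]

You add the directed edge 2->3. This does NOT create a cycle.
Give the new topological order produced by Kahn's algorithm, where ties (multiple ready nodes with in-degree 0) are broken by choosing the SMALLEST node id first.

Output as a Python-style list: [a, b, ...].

Old toposort: [0, 3, 4, 2, 1]
Added edge: 2->3
Position of 2 (3) > position of 3 (1). Must reorder: 2 must now come before 3.
Run Kahn's algorithm (break ties by smallest node id):
  initial in-degrees: [0, 2, 1, 2, 1]
  ready (indeg=0): [0]
  pop 0: indeg[3]->1; indeg[4]->0 | ready=[4] | order so far=[0]
  pop 4: indeg[1]->1; indeg[2]->0 | ready=[2] | order so far=[0, 4]
  pop 2: indeg[1]->0; indeg[3]->0 | ready=[1, 3] | order so far=[0, 4, 2]
  pop 1: no out-edges | ready=[3] | order so far=[0, 4, 2, 1]
  pop 3: no out-edges | ready=[] | order so far=[0, 4, 2, 1, 3]
  Result: [0, 4, 2, 1, 3]

Answer: [0, 4, 2, 1, 3]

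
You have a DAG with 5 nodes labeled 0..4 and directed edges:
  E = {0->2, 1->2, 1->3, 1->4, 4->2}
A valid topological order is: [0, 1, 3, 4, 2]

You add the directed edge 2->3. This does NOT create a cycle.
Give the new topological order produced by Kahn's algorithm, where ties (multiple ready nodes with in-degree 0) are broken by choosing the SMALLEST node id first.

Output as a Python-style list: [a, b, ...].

Answer: [0, 1, 4, 2, 3]

Derivation:
Old toposort: [0, 1, 3, 4, 2]
Added edge: 2->3
Position of 2 (4) > position of 3 (2). Must reorder: 2 must now come before 3.
Run Kahn's algorithm (break ties by smallest node id):
  initial in-degrees: [0, 0, 3, 2, 1]
  ready (indeg=0): [0, 1]
  pop 0: indeg[2]->2 | ready=[1] | order so far=[0]
  pop 1: indeg[2]->1; indeg[3]->1; indeg[4]->0 | ready=[4] | order so far=[0, 1]
  pop 4: indeg[2]->0 | ready=[2] | order so far=[0, 1, 4]
  pop 2: indeg[3]->0 | ready=[3] | order so far=[0, 1, 4, 2]
  pop 3: no out-edges | ready=[] | order so far=[0, 1, 4, 2, 3]
  Result: [0, 1, 4, 2, 3]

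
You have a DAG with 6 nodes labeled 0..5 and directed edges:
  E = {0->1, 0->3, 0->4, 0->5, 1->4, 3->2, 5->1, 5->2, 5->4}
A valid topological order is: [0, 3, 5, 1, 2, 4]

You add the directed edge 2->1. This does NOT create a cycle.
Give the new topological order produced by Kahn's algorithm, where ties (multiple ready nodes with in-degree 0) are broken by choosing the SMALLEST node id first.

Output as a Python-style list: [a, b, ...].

Answer: [0, 3, 5, 2, 1, 4]

Derivation:
Old toposort: [0, 3, 5, 1, 2, 4]
Added edge: 2->1
Position of 2 (4) > position of 1 (3). Must reorder: 2 must now come before 1.
Run Kahn's algorithm (break ties by smallest node id):
  initial in-degrees: [0, 3, 2, 1, 3, 1]
  ready (indeg=0): [0]
  pop 0: indeg[1]->2; indeg[3]->0; indeg[4]->2; indeg[5]->0 | ready=[3, 5] | order so far=[0]
  pop 3: indeg[2]->1 | ready=[5] | order so far=[0, 3]
  pop 5: indeg[1]->1; indeg[2]->0; indeg[4]->1 | ready=[2] | order so far=[0, 3, 5]
  pop 2: indeg[1]->0 | ready=[1] | order so far=[0, 3, 5, 2]
  pop 1: indeg[4]->0 | ready=[4] | order so far=[0, 3, 5, 2, 1]
  pop 4: no out-edges | ready=[] | order so far=[0, 3, 5, 2, 1, 4]
  Result: [0, 3, 5, 2, 1, 4]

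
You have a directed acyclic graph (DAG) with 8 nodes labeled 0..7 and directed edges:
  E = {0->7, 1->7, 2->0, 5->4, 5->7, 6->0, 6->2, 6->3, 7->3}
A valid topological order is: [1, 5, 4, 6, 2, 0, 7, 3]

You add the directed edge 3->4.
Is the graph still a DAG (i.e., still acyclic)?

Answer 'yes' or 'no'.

Given toposort: [1, 5, 4, 6, 2, 0, 7, 3]
Position of 3: index 7; position of 4: index 2
New edge 3->4: backward (u after v in old order)
Backward edge: old toposort is now invalid. Check if this creates a cycle.
Does 4 already reach 3? Reachable from 4: [4]. NO -> still a DAG (reorder needed).
Still a DAG? yes

Answer: yes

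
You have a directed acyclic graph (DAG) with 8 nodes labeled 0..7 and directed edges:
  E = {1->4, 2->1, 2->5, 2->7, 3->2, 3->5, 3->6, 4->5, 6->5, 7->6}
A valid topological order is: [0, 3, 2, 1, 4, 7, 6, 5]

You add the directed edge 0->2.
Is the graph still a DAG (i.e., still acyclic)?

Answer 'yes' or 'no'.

Given toposort: [0, 3, 2, 1, 4, 7, 6, 5]
Position of 0: index 0; position of 2: index 2
New edge 0->2: forward
Forward edge: respects the existing order. Still a DAG, same toposort still valid.
Still a DAG? yes

Answer: yes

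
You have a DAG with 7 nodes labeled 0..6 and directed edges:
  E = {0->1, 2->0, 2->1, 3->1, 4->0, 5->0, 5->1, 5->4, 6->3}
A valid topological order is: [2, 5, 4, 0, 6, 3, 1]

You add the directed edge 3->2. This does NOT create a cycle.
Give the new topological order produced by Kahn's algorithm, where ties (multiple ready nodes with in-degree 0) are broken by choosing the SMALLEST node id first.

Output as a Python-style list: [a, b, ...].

Answer: [5, 4, 6, 3, 2, 0, 1]

Derivation:
Old toposort: [2, 5, 4, 0, 6, 3, 1]
Added edge: 3->2
Position of 3 (5) > position of 2 (0). Must reorder: 3 must now come before 2.
Run Kahn's algorithm (break ties by smallest node id):
  initial in-degrees: [3, 4, 1, 1, 1, 0, 0]
  ready (indeg=0): [5, 6]
  pop 5: indeg[0]->2; indeg[1]->3; indeg[4]->0 | ready=[4, 6] | order so far=[5]
  pop 4: indeg[0]->1 | ready=[6] | order so far=[5, 4]
  pop 6: indeg[3]->0 | ready=[3] | order so far=[5, 4, 6]
  pop 3: indeg[1]->2; indeg[2]->0 | ready=[2] | order so far=[5, 4, 6, 3]
  pop 2: indeg[0]->0; indeg[1]->1 | ready=[0] | order so far=[5, 4, 6, 3, 2]
  pop 0: indeg[1]->0 | ready=[1] | order so far=[5, 4, 6, 3, 2, 0]
  pop 1: no out-edges | ready=[] | order so far=[5, 4, 6, 3, 2, 0, 1]
  Result: [5, 4, 6, 3, 2, 0, 1]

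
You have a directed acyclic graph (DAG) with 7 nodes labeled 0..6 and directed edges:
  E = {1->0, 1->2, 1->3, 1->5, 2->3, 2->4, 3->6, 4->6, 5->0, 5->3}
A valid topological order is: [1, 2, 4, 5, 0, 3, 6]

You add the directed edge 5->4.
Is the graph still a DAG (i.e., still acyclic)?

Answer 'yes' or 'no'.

Given toposort: [1, 2, 4, 5, 0, 3, 6]
Position of 5: index 3; position of 4: index 2
New edge 5->4: backward (u after v in old order)
Backward edge: old toposort is now invalid. Check if this creates a cycle.
Does 4 already reach 5? Reachable from 4: [4, 6]. NO -> still a DAG (reorder needed).
Still a DAG? yes

Answer: yes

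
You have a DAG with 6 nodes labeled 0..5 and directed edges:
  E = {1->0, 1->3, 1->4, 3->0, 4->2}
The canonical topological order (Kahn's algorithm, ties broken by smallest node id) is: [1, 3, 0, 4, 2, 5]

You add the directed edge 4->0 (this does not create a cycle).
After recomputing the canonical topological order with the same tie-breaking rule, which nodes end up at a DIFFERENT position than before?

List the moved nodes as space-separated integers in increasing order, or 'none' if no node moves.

Answer: 0 4

Derivation:
Old toposort: [1, 3, 0, 4, 2, 5]
Added edge 4->0
Recompute Kahn (smallest-id tiebreak):
  initial in-degrees: [3, 0, 1, 1, 1, 0]
  ready (indeg=0): [1, 5]
  pop 1: indeg[0]->2; indeg[3]->0; indeg[4]->0 | ready=[3, 4, 5] | order so far=[1]
  pop 3: indeg[0]->1 | ready=[4, 5] | order so far=[1, 3]
  pop 4: indeg[0]->0; indeg[2]->0 | ready=[0, 2, 5] | order so far=[1, 3, 4]
  pop 0: no out-edges | ready=[2, 5] | order so far=[1, 3, 4, 0]
  pop 2: no out-edges | ready=[5] | order so far=[1, 3, 4, 0, 2]
  pop 5: no out-edges | ready=[] | order so far=[1, 3, 4, 0, 2, 5]
New canonical toposort: [1, 3, 4, 0, 2, 5]
Compare positions:
  Node 0: index 2 -> 3 (moved)
  Node 1: index 0 -> 0 (same)
  Node 2: index 4 -> 4 (same)
  Node 3: index 1 -> 1 (same)
  Node 4: index 3 -> 2 (moved)
  Node 5: index 5 -> 5 (same)
Nodes that changed position: 0 4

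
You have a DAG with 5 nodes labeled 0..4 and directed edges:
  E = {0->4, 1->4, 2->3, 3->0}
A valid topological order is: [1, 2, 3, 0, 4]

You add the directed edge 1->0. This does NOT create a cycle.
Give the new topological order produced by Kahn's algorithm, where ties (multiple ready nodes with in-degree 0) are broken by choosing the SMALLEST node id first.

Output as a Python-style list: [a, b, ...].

Answer: [1, 2, 3, 0, 4]

Derivation:
Old toposort: [1, 2, 3, 0, 4]
Added edge: 1->0
Position of 1 (0) < position of 0 (3). Old order still valid.
Run Kahn's algorithm (break ties by smallest node id):
  initial in-degrees: [2, 0, 0, 1, 2]
  ready (indeg=0): [1, 2]
  pop 1: indeg[0]->1; indeg[4]->1 | ready=[2] | order so far=[1]
  pop 2: indeg[3]->0 | ready=[3] | order so far=[1, 2]
  pop 3: indeg[0]->0 | ready=[0] | order so far=[1, 2, 3]
  pop 0: indeg[4]->0 | ready=[4] | order so far=[1, 2, 3, 0]
  pop 4: no out-edges | ready=[] | order so far=[1, 2, 3, 0, 4]
  Result: [1, 2, 3, 0, 4]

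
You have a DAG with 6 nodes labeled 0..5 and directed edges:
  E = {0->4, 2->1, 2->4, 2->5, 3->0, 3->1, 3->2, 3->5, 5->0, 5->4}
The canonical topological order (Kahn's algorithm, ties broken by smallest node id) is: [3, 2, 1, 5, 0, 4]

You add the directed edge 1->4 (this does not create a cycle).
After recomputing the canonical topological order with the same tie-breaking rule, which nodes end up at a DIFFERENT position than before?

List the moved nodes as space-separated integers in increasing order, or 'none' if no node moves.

Answer: none

Derivation:
Old toposort: [3, 2, 1, 5, 0, 4]
Added edge 1->4
Recompute Kahn (smallest-id tiebreak):
  initial in-degrees: [2, 2, 1, 0, 4, 2]
  ready (indeg=0): [3]
  pop 3: indeg[0]->1; indeg[1]->1; indeg[2]->0; indeg[5]->1 | ready=[2] | order so far=[3]
  pop 2: indeg[1]->0; indeg[4]->3; indeg[5]->0 | ready=[1, 5] | order so far=[3, 2]
  pop 1: indeg[4]->2 | ready=[5] | order so far=[3, 2, 1]
  pop 5: indeg[0]->0; indeg[4]->1 | ready=[0] | order so far=[3, 2, 1, 5]
  pop 0: indeg[4]->0 | ready=[4] | order so far=[3, 2, 1, 5, 0]
  pop 4: no out-edges | ready=[] | order so far=[3, 2, 1, 5, 0, 4]
New canonical toposort: [3, 2, 1, 5, 0, 4]
Compare positions:
  Node 0: index 4 -> 4 (same)
  Node 1: index 2 -> 2 (same)
  Node 2: index 1 -> 1 (same)
  Node 3: index 0 -> 0 (same)
  Node 4: index 5 -> 5 (same)
  Node 5: index 3 -> 3 (same)
Nodes that changed position: none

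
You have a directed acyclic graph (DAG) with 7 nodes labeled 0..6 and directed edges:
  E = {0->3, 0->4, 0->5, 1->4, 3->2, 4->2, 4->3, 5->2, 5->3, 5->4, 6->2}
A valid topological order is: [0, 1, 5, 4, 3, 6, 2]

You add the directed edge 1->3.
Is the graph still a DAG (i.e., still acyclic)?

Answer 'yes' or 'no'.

Answer: yes

Derivation:
Given toposort: [0, 1, 5, 4, 3, 6, 2]
Position of 1: index 1; position of 3: index 4
New edge 1->3: forward
Forward edge: respects the existing order. Still a DAG, same toposort still valid.
Still a DAG? yes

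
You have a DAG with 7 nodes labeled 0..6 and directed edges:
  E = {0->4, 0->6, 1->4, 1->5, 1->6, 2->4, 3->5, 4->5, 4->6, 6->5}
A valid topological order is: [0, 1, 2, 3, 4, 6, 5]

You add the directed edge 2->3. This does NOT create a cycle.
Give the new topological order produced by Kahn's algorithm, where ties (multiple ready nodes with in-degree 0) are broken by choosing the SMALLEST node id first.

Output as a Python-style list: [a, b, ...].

Old toposort: [0, 1, 2, 3, 4, 6, 5]
Added edge: 2->3
Position of 2 (2) < position of 3 (3). Old order still valid.
Run Kahn's algorithm (break ties by smallest node id):
  initial in-degrees: [0, 0, 0, 1, 3, 4, 3]
  ready (indeg=0): [0, 1, 2]
  pop 0: indeg[4]->2; indeg[6]->2 | ready=[1, 2] | order so far=[0]
  pop 1: indeg[4]->1; indeg[5]->3; indeg[6]->1 | ready=[2] | order so far=[0, 1]
  pop 2: indeg[3]->0; indeg[4]->0 | ready=[3, 4] | order so far=[0, 1, 2]
  pop 3: indeg[5]->2 | ready=[4] | order so far=[0, 1, 2, 3]
  pop 4: indeg[5]->1; indeg[6]->0 | ready=[6] | order so far=[0, 1, 2, 3, 4]
  pop 6: indeg[5]->0 | ready=[5] | order so far=[0, 1, 2, 3, 4, 6]
  pop 5: no out-edges | ready=[] | order so far=[0, 1, 2, 3, 4, 6, 5]
  Result: [0, 1, 2, 3, 4, 6, 5]

Answer: [0, 1, 2, 3, 4, 6, 5]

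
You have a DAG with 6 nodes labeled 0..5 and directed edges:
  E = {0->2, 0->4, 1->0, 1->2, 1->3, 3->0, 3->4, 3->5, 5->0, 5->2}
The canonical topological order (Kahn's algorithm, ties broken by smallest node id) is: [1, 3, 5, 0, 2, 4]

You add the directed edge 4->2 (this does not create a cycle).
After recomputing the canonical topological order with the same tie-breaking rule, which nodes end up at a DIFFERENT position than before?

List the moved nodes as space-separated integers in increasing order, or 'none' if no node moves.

Old toposort: [1, 3, 5, 0, 2, 4]
Added edge 4->2
Recompute Kahn (smallest-id tiebreak):
  initial in-degrees: [3, 0, 4, 1, 2, 1]
  ready (indeg=0): [1]
  pop 1: indeg[0]->2; indeg[2]->3; indeg[3]->0 | ready=[3] | order so far=[1]
  pop 3: indeg[0]->1; indeg[4]->1; indeg[5]->0 | ready=[5] | order so far=[1, 3]
  pop 5: indeg[0]->0; indeg[2]->2 | ready=[0] | order so far=[1, 3, 5]
  pop 0: indeg[2]->1; indeg[4]->0 | ready=[4] | order so far=[1, 3, 5, 0]
  pop 4: indeg[2]->0 | ready=[2] | order so far=[1, 3, 5, 0, 4]
  pop 2: no out-edges | ready=[] | order so far=[1, 3, 5, 0, 4, 2]
New canonical toposort: [1, 3, 5, 0, 4, 2]
Compare positions:
  Node 0: index 3 -> 3 (same)
  Node 1: index 0 -> 0 (same)
  Node 2: index 4 -> 5 (moved)
  Node 3: index 1 -> 1 (same)
  Node 4: index 5 -> 4 (moved)
  Node 5: index 2 -> 2 (same)
Nodes that changed position: 2 4

Answer: 2 4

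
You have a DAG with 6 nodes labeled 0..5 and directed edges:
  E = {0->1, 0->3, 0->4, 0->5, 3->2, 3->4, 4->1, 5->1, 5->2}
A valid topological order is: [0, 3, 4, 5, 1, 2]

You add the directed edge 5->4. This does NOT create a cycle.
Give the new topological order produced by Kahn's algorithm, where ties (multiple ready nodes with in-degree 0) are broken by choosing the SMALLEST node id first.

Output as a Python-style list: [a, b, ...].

Answer: [0, 3, 5, 2, 4, 1]

Derivation:
Old toposort: [0, 3, 4, 5, 1, 2]
Added edge: 5->4
Position of 5 (3) > position of 4 (2). Must reorder: 5 must now come before 4.
Run Kahn's algorithm (break ties by smallest node id):
  initial in-degrees: [0, 3, 2, 1, 3, 1]
  ready (indeg=0): [0]
  pop 0: indeg[1]->2; indeg[3]->0; indeg[4]->2; indeg[5]->0 | ready=[3, 5] | order so far=[0]
  pop 3: indeg[2]->1; indeg[4]->1 | ready=[5] | order so far=[0, 3]
  pop 5: indeg[1]->1; indeg[2]->0; indeg[4]->0 | ready=[2, 4] | order so far=[0, 3, 5]
  pop 2: no out-edges | ready=[4] | order so far=[0, 3, 5, 2]
  pop 4: indeg[1]->0 | ready=[1] | order so far=[0, 3, 5, 2, 4]
  pop 1: no out-edges | ready=[] | order so far=[0, 3, 5, 2, 4, 1]
  Result: [0, 3, 5, 2, 4, 1]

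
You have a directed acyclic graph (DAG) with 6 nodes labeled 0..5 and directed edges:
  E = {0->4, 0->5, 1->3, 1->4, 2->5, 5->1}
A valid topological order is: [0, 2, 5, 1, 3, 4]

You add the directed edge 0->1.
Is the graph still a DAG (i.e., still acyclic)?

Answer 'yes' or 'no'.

Given toposort: [0, 2, 5, 1, 3, 4]
Position of 0: index 0; position of 1: index 3
New edge 0->1: forward
Forward edge: respects the existing order. Still a DAG, same toposort still valid.
Still a DAG? yes

Answer: yes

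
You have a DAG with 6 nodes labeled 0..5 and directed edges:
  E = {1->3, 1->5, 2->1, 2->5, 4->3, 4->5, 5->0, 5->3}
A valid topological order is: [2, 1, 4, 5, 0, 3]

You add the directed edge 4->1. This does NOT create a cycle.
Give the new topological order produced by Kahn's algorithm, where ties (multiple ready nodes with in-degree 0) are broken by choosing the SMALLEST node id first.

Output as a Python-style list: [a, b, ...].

Answer: [2, 4, 1, 5, 0, 3]

Derivation:
Old toposort: [2, 1, 4, 5, 0, 3]
Added edge: 4->1
Position of 4 (2) > position of 1 (1). Must reorder: 4 must now come before 1.
Run Kahn's algorithm (break ties by smallest node id):
  initial in-degrees: [1, 2, 0, 3, 0, 3]
  ready (indeg=0): [2, 4]
  pop 2: indeg[1]->1; indeg[5]->2 | ready=[4] | order so far=[2]
  pop 4: indeg[1]->0; indeg[3]->2; indeg[5]->1 | ready=[1] | order so far=[2, 4]
  pop 1: indeg[3]->1; indeg[5]->0 | ready=[5] | order so far=[2, 4, 1]
  pop 5: indeg[0]->0; indeg[3]->0 | ready=[0, 3] | order so far=[2, 4, 1, 5]
  pop 0: no out-edges | ready=[3] | order so far=[2, 4, 1, 5, 0]
  pop 3: no out-edges | ready=[] | order so far=[2, 4, 1, 5, 0, 3]
  Result: [2, 4, 1, 5, 0, 3]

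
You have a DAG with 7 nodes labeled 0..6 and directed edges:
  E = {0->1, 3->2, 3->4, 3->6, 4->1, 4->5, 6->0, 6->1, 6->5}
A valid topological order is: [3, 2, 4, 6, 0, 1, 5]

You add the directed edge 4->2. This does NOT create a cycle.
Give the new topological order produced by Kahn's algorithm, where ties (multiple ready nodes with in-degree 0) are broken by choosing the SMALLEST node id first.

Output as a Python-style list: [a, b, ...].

Old toposort: [3, 2, 4, 6, 0, 1, 5]
Added edge: 4->2
Position of 4 (2) > position of 2 (1). Must reorder: 4 must now come before 2.
Run Kahn's algorithm (break ties by smallest node id):
  initial in-degrees: [1, 3, 2, 0, 1, 2, 1]
  ready (indeg=0): [3]
  pop 3: indeg[2]->1; indeg[4]->0; indeg[6]->0 | ready=[4, 6] | order so far=[3]
  pop 4: indeg[1]->2; indeg[2]->0; indeg[5]->1 | ready=[2, 6] | order so far=[3, 4]
  pop 2: no out-edges | ready=[6] | order so far=[3, 4, 2]
  pop 6: indeg[0]->0; indeg[1]->1; indeg[5]->0 | ready=[0, 5] | order so far=[3, 4, 2, 6]
  pop 0: indeg[1]->0 | ready=[1, 5] | order so far=[3, 4, 2, 6, 0]
  pop 1: no out-edges | ready=[5] | order so far=[3, 4, 2, 6, 0, 1]
  pop 5: no out-edges | ready=[] | order so far=[3, 4, 2, 6, 0, 1, 5]
  Result: [3, 4, 2, 6, 0, 1, 5]

Answer: [3, 4, 2, 6, 0, 1, 5]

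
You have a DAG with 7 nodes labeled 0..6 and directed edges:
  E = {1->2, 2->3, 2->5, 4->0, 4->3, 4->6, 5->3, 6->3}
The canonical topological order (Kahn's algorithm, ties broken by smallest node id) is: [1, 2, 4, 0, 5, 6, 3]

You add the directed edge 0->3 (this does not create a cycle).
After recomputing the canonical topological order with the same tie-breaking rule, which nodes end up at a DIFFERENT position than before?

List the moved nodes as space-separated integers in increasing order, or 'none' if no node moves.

Answer: none

Derivation:
Old toposort: [1, 2, 4, 0, 5, 6, 3]
Added edge 0->3
Recompute Kahn (smallest-id tiebreak):
  initial in-degrees: [1, 0, 1, 5, 0, 1, 1]
  ready (indeg=0): [1, 4]
  pop 1: indeg[2]->0 | ready=[2, 4] | order so far=[1]
  pop 2: indeg[3]->4; indeg[5]->0 | ready=[4, 5] | order so far=[1, 2]
  pop 4: indeg[0]->0; indeg[3]->3; indeg[6]->0 | ready=[0, 5, 6] | order so far=[1, 2, 4]
  pop 0: indeg[3]->2 | ready=[5, 6] | order so far=[1, 2, 4, 0]
  pop 5: indeg[3]->1 | ready=[6] | order so far=[1, 2, 4, 0, 5]
  pop 6: indeg[3]->0 | ready=[3] | order so far=[1, 2, 4, 0, 5, 6]
  pop 3: no out-edges | ready=[] | order so far=[1, 2, 4, 0, 5, 6, 3]
New canonical toposort: [1, 2, 4, 0, 5, 6, 3]
Compare positions:
  Node 0: index 3 -> 3 (same)
  Node 1: index 0 -> 0 (same)
  Node 2: index 1 -> 1 (same)
  Node 3: index 6 -> 6 (same)
  Node 4: index 2 -> 2 (same)
  Node 5: index 4 -> 4 (same)
  Node 6: index 5 -> 5 (same)
Nodes that changed position: none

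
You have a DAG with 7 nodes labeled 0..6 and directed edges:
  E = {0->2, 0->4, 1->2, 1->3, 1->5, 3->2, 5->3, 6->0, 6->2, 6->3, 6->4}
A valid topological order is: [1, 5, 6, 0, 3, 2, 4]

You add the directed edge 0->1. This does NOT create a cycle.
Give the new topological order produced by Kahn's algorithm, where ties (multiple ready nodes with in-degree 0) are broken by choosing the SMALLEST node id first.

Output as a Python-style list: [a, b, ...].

Old toposort: [1, 5, 6, 0, 3, 2, 4]
Added edge: 0->1
Position of 0 (3) > position of 1 (0). Must reorder: 0 must now come before 1.
Run Kahn's algorithm (break ties by smallest node id):
  initial in-degrees: [1, 1, 4, 3, 2, 1, 0]
  ready (indeg=0): [6]
  pop 6: indeg[0]->0; indeg[2]->3; indeg[3]->2; indeg[4]->1 | ready=[0] | order so far=[6]
  pop 0: indeg[1]->0; indeg[2]->2; indeg[4]->0 | ready=[1, 4] | order so far=[6, 0]
  pop 1: indeg[2]->1; indeg[3]->1; indeg[5]->0 | ready=[4, 5] | order so far=[6, 0, 1]
  pop 4: no out-edges | ready=[5] | order so far=[6, 0, 1, 4]
  pop 5: indeg[3]->0 | ready=[3] | order so far=[6, 0, 1, 4, 5]
  pop 3: indeg[2]->0 | ready=[2] | order so far=[6, 0, 1, 4, 5, 3]
  pop 2: no out-edges | ready=[] | order so far=[6, 0, 1, 4, 5, 3, 2]
  Result: [6, 0, 1, 4, 5, 3, 2]

Answer: [6, 0, 1, 4, 5, 3, 2]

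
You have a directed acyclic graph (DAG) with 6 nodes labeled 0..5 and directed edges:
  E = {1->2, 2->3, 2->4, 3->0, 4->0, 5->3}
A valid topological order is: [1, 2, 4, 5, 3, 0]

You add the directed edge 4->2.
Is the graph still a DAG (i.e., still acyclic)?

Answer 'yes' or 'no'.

Answer: no

Derivation:
Given toposort: [1, 2, 4, 5, 3, 0]
Position of 4: index 2; position of 2: index 1
New edge 4->2: backward (u after v in old order)
Backward edge: old toposort is now invalid. Check if this creates a cycle.
Does 2 already reach 4? Reachable from 2: [0, 2, 3, 4]. YES -> cycle!
Still a DAG? no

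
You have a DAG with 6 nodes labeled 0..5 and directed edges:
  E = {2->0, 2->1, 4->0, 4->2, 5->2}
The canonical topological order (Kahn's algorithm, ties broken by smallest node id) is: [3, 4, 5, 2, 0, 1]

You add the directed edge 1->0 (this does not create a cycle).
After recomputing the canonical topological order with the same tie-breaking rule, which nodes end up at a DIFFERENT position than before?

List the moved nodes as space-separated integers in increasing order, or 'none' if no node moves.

Answer: 0 1

Derivation:
Old toposort: [3, 4, 5, 2, 0, 1]
Added edge 1->0
Recompute Kahn (smallest-id tiebreak):
  initial in-degrees: [3, 1, 2, 0, 0, 0]
  ready (indeg=0): [3, 4, 5]
  pop 3: no out-edges | ready=[4, 5] | order so far=[3]
  pop 4: indeg[0]->2; indeg[2]->1 | ready=[5] | order so far=[3, 4]
  pop 5: indeg[2]->0 | ready=[2] | order so far=[3, 4, 5]
  pop 2: indeg[0]->1; indeg[1]->0 | ready=[1] | order so far=[3, 4, 5, 2]
  pop 1: indeg[0]->0 | ready=[0] | order so far=[3, 4, 5, 2, 1]
  pop 0: no out-edges | ready=[] | order so far=[3, 4, 5, 2, 1, 0]
New canonical toposort: [3, 4, 5, 2, 1, 0]
Compare positions:
  Node 0: index 4 -> 5 (moved)
  Node 1: index 5 -> 4 (moved)
  Node 2: index 3 -> 3 (same)
  Node 3: index 0 -> 0 (same)
  Node 4: index 1 -> 1 (same)
  Node 5: index 2 -> 2 (same)
Nodes that changed position: 0 1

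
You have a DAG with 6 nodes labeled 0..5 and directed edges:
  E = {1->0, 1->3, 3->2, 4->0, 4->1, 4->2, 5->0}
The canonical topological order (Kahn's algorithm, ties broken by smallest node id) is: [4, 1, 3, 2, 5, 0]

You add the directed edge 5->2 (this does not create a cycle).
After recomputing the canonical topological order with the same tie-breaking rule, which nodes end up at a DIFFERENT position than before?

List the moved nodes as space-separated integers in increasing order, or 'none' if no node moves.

Old toposort: [4, 1, 3, 2, 5, 0]
Added edge 5->2
Recompute Kahn (smallest-id tiebreak):
  initial in-degrees: [3, 1, 3, 1, 0, 0]
  ready (indeg=0): [4, 5]
  pop 4: indeg[0]->2; indeg[1]->0; indeg[2]->2 | ready=[1, 5] | order so far=[4]
  pop 1: indeg[0]->1; indeg[3]->0 | ready=[3, 5] | order so far=[4, 1]
  pop 3: indeg[2]->1 | ready=[5] | order so far=[4, 1, 3]
  pop 5: indeg[0]->0; indeg[2]->0 | ready=[0, 2] | order so far=[4, 1, 3, 5]
  pop 0: no out-edges | ready=[2] | order so far=[4, 1, 3, 5, 0]
  pop 2: no out-edges | ready=[] | order so far=[4, 1, 3, 5, 0, 2]
New canonical toposort: [4, 1, 3, 5, 0, 2]
Compare positions:
  Node 0: index 5 -> 4 (moved)
  Node 1: index 1 -> 1 (same)
  Node 2: index 3 -> 5 (moved)
  Node 3: index 2 -> 2 (same)
  Node 4: index 0 -> 0 (same)
  Node 5: index 4 -> 3 (moved)
Nodes that changed position: 0 2 5

Answer: 0 2 5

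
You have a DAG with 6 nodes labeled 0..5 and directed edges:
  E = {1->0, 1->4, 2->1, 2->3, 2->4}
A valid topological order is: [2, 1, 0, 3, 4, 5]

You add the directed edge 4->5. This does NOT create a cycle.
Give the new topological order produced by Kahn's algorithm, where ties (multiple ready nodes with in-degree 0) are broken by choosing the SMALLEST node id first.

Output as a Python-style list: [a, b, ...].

Old toposort: [2, 1, 0, 3, 4, 5]
Added edge: 4->5
Position of 4 (4) < position of 5 (5). Old order still valid.
Run Kahn's algorithm (break ties by smallest node id):
  initial in-degrees: [1, 1, 0, 1, 2, 1]
  ready (indeg=0): [2]
  pop 2: indeg[1]->0; indeg[3]->0; indeg[4]->1 | ready=[1, 3] | order so far=[2]
  pop 1: indeg[0]->0; indeg[4]->0 | ready=[0, 3, 4] | order so far=[2, 1]
  pop 0: no out-edges | ready=[3, 4] | order so far=[2, 1, 0]
  pop 3: no out-edges | ready=[4] | order so far=[2, 1, 0, 3]
  pop 4: indeg[5]->0 | ready=[5] | order so far=[2, 1, 0, 3, 4]
  pop 5: no out-edges | ready=[] | order so far=[2, 1, 0, 3, 4, 5]
  Result: [2, 1, 0, 3, 4, 5]

Answer: [2, 1, 0, 3, 4, 5]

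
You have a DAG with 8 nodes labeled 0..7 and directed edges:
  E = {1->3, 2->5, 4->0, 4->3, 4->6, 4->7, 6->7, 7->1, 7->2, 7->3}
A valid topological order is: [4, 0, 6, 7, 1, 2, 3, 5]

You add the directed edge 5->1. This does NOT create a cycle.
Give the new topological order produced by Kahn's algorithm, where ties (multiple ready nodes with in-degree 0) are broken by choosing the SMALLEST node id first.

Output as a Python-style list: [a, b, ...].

Old toposort: [4, 0, 6, 7, 1, 2, 3, 5]
Added edge: 5->1
Position of 5 (7) > position of 1 (4). Must reorder: 5 must now come before 1.
Run Kahn's algorithm (break ties by smallest node id):
  initial in-degrees: [1, 2, 1, 3, 0, 1, 1, 2]
  ready (indeg=0): [4]
  pop 4: indeg[0]->0; indeg[3]->2; indeg[6]->0; indeg[7]->1 | ready=[0, 6] | order so far=[4]
  pop 0: no out-edges | ready=[6] | order so far=[4, 0]
  pop 6: indeg[7]->0 | ready=[7] | order so far=[4, 0, 6]
  pop 7: indeg[1]->1; indeg[2]->0; indeg[3]->1 | ready=[2] | order so far=[4, 0, 6, 7]
  pop 2: indeg[5]->0 | ready=[5] | order so far=[4, 0, 6, 7, 2]
  pop 5: indeg[1]->0 | ready=[1] | order so far=[4, 0, 6, 7, 2, 5]
  pop 1: indeg[3]->0 | ready=[3] | order so far=[4, 0, 6, 7, 2, 5, 1]
  pop 3: no out-edges | ready=[] | order so far=[4, 0, 6, 7, 2, 5, 1, 3]
  Result: [4, 0, 6, 7, 2, 5, 1, 3]

Answer: [4, 0, 6, 7, 2, 5, 1, 3]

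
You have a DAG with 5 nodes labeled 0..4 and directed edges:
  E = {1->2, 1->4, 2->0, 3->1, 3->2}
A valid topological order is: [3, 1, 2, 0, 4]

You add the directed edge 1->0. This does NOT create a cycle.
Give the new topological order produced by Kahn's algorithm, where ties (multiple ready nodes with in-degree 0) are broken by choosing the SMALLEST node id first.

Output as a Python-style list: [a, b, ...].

Old toposort: [3, 1, 2, 0, 4]
Added edge: 1->0
Position of 1 (1) < position of 0 (3). Old order still valid.
Run Kahn's algorithm (break ties by smallest node id):
  initial in-degrees: [2, 1, 2, 0, 1]
  ready (indeg=0): [3]
  pop 3: indeg[1]->0; indeg[2]->1 | ready=[1] | order so far=[3]
  pop 1: indeg[0]->1; indeg[2]->0; indeg[4]->0 | ready=[2, 4] | order so far=[3, 1]
  pop 2: indeg[0]->0 | ready=[0, 4] | order so far=[3, 1, 2]
  pop 0: no out-edges | ready=[4] | order so far=[3, 1, 2, 0]
  pop 4: no out-edges | ready=[] | order so far=[3, 1, 2, 0, 4]
  Result: [3, 1, 2, 0, 4]

Answer: [3, 1, 2, 0, 4]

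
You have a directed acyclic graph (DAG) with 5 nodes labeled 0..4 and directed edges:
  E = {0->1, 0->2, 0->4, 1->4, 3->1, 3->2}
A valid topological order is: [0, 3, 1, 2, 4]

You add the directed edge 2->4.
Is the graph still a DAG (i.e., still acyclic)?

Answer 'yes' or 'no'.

Answer: yes

Derivation:
Given toposort: [0, 3, 1, 2, 4]
Position of 2: index 3; position of 4: index 4
New edge 2->4: forward
Forward edge: respects the existing order. Still a DAG, same toposort still valid.
Still a DAG? yes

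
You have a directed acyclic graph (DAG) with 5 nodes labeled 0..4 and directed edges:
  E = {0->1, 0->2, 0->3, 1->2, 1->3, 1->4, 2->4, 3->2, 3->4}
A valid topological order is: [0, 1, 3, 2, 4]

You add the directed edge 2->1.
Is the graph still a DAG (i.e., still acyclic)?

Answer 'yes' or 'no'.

Given toposort: [0, 1, 3, 2, 4]
Position of 2: index 3; position of 1: index 1
New edge 2->1: backward (u after v in old order)
Backward edge: old toposort is now invalid. Check if this creates a cycle.
Does 1 already reach 2? Reachable from 1: [1, 2, 3, 4]. YES -> cycle!
Still a DAG? no

Answer: no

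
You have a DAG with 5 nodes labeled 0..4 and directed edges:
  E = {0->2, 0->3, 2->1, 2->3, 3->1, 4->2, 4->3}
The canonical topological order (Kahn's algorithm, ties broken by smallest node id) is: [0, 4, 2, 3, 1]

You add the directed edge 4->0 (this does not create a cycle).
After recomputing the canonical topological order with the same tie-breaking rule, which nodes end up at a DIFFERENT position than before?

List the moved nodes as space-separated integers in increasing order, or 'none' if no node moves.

Answer: 0 4

Derivation:
Old toposort: [0, 4, 2, 3, 1]
Added edge 4->0
Recompute Kahn (smallest-id tiebreak):
  initial in-degrees: [1, 2, 2, 3, 0]
  ready (indeg=0): [4]
  pop 4: indeg[0]->0; indeg[2]->1; indeg[3]->2 | ready=[0] | order so far=[4]
  pop 0: indeg[2]->0; indeg[3]->1 | ready=[2] | order so far=[4, 0]
  pop 2: indeg[1]->1; indeg[3]->0 | ready=[3] | order so far=[4, 0, 2]
  pop 3: indeg[1]->0 | ready=[1] | order so far=[4, 0, 2, 3]
  pop 1: no out-edges | ready=[] | order so far=[4, 0, 2, 3, 1]
New canonical toposort: [4, 0, 2, 3, 1]
Compare positions:
  Node 0: index 0 -> 1 (moved)
  Node 1: index 4 -> 4 (same)
  Node 2: index 2 -> 2 (same)
  Node 3: index 3 -> 3 (same)
  Node 4: index 1 -> 0 (moved)
Nodes that changed position: 0 4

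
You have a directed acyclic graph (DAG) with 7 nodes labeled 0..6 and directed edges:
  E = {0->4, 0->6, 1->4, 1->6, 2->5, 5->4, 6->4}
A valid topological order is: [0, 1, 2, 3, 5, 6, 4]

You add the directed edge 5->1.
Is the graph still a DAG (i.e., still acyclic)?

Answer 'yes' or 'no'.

Answer: yes

Derivation:
Given toposort: [0, 1, 2, 3, 5, 6, 4]
Position of 5: index 4; position of 1: index 1
New edge 5->1: backward (u after v in old order)
Backward edge: old toposort is now invalid. Check if this creates a cycle.
Does 1 already reach 5? Reachable from 1: [1, 4, 6]. NO -> still a DAG (reorder needed).
Still a DAG? yes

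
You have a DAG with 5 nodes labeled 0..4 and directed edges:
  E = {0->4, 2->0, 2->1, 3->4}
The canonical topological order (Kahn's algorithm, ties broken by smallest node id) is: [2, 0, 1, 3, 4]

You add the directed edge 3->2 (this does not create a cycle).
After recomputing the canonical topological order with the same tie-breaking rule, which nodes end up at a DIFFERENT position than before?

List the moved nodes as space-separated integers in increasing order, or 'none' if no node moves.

Answer: 0 1 2 3

Derivation:
Old toposort: [2, 0, 1, 3, 4]
Added edge 3->2
Recompute Kahn (smallest-id tiebreak):
  initial in-degrees: [1, 1, 1, 0, 2]
  ready (indeg=0): [3]
  pop 3: indeg[2]->0; indeg[4]->1 | ready=[2] | order so far=[3]
  pop 2: indeg[0]->0; indeg[1]->0 | ready=[0, 1] | order so far=[3, 2]
  pop 0: indeg[4]->0 | ready=[1, 4] | order so far=[3, 2, 0]
  pop 1: no out-edges | ready=[4] | order so far=[3, 2, 0, 1]
  pop 4: no out-edges | ready=[] | order so far=[3, 2, 0, 1, 4]
New canonical toposort: [3, 2, 0, 1, 4]
Compare positions:
  Node 0: index 1 -> 2 (moved)
  Node 1: index 2 -> 3 (moved)
  Node 2: index 0 -> 1 (moved)
  Node 3: index 3 -> 0 (moved)
  Node 4: index 4 -> 4 (same)
Nodes that changed position: 0 1 2 3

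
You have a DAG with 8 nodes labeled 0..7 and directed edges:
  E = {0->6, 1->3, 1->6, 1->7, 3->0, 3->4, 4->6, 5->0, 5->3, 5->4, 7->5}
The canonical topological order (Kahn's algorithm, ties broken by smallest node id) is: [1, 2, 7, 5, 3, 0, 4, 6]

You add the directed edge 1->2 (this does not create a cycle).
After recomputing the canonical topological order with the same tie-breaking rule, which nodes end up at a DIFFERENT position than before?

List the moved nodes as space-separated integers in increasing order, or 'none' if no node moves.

Old toposort: [1, 2, 7, 5, 3, 0, 4, 6]
Added edge 1->2
Recompute Kahn (smallest-id tiebreak):
  initial in-degrees: [2, 0, 1, 2, 2, 1, 3, 1]
  ready (indeg=0): [1]
  pop 1: indeg[2]->0; indeg[3]->1; indeg[6]->2; indeg[7]->0 | ready=[2, 7] | order so far=[1]
  pop 2: no out-edges | ready=[7] | order so far=[1, 2]
  pop 7: indeg[5]->0 | ready=[5] | order so far=[1, 2, 7]
  pop 5: indeg[0]->1; indeg[3]->0; indeg[4]->1 | ready=[3] | order so far=[1, 2, 7, 5]
  pop 3: indeg[0]->0; indeg[4]->0 | ready=[0, 4] | order so far=[1, 2, 7, 5, 3]
  pop 0: indeg[6]->1 | ready=[4] | order so far=[1, 2, 7, 5, 3, 0]
  pop 4: indeg[6]->0 | ready=[6] | order so far=[1, 2, 7, 5, 3, 0, 4]
  pop 6: no out-edges | ready=[] | order so far=[1, 2, 7, 5, 3, 0, 4, 6]
New canonical toposort: [1, 2, 7, 5, 3, 0, 4, 6]
Compare positions:
  Node 0: index 5 -> 5 (same)
  Node 1: index 0 -> 0 (same)
  Node 2: index 1 -> 1 (same)
  Node 3: index 4 -> 4 (same)
  Node 4: index 6 -> 6 (same)
  Node 5: index 3 -> 3 (same)
  Node 6: index 7 -> 7 (same)
  Node 7: index 2 -> 2 (same)
Nodes that changed position: none

Answer: none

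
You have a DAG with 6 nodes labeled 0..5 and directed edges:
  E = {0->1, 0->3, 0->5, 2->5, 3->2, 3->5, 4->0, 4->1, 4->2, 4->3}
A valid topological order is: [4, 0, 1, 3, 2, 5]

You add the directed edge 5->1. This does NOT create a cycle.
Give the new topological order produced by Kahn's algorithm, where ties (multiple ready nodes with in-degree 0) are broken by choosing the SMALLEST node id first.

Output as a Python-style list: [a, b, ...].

Old toposort: [4, 0, 1, 3, 2, 5]
Added edge: 5->1
Position of 5 (5) > position of 1 (2). Must reorder: 5 must now come before 1.
Run Kahn's algorithm (break ties by smallest node id):
  initial in-degrees: [1, 3, 2, 2, 0, 3]
  ready (indeg=0): [4]
  pop 4: indeg[0]->0; indeg[1]->2; indeg[2]->1; indeg[3]->1 | ready=[0] | order so far=[4]
  pop 0: indeg[1]->1; indeg[3]->0; indeg[5]->2 | ready=[3] | order so far=[4, 0]
  pop 3: indeg[2]->0; indeg[5]->1 | ready=[2] | order so far=[4, 0, 3]
  pop 2: indeg[5]->0 | ready=[5] | order so far=[4, 0, 3, 2]
  pop 5: indeg[1]->0 | ready=[1] | order so far=[4, 0, 3, 2, 5]
  pop 1: no out-edges | ready=[] | order so far=[4, 0, 3, 2, 5, 1]
  Result: [4, 0, 3, 2, 5, 1]

Answer: [4, 0, 3, 2, 5, 1]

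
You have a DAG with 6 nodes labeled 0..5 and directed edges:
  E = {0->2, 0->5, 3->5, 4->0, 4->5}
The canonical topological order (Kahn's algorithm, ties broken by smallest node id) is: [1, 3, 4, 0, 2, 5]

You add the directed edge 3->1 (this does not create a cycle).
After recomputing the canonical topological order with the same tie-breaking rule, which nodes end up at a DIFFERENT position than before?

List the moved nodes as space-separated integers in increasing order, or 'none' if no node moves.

Old toposort: [1, 3, 4, 0, 2, 5]
Added edge 3->1
Recompute Kahn (smallest-id tiebreak):
  initial in-degrees: [1, 1, 1, 0, 0, 3]
  ready (indeg=0): [3, 4]
  pop 3: indeg[1]->0; indeg[5]->2 | ready=[1, 4] | order so far=[3]
  pop 1: no out-edges | ready=[4] | order so far=[3, 1]
  pop 4: indeg[0]->0; indeg[5]->1 | ready=[0] | order so far=[3, 1, 4]
  pop 0: indeg[2]->0; indeg[5]->0 | ready=[2, 5] | order so far=[3, 1, 4, 0]
  pop 2: no out-edges | ready=[5] | order so far=[3, 1, 4, 0, 2]
  pop 5: no out-edges | ready=[] | order so far=[3, 1, 4, 0, 2, 5]
New canonical toposort: [3, 1, 4, 0, 2, 5]
Compare positions:
  Node 0: index 3 -> 3 (same)
  Node 1: index 0 -> 1 (moved)
  Node 2: index 4 -> 4 (same)
  Node 3: index 1 -> 0 (moved)
  Node 4: index 2 -> 2 (same)
  Node 5: index 5 -> 5 (same)
Nodes that changed position: 1 3

Answer: 1 3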